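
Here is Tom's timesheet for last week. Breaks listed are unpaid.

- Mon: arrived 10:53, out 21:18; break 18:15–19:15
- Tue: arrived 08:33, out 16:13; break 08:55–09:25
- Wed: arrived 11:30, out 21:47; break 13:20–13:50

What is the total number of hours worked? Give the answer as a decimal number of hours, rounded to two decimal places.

26.37 hours

Mon: 10:53–21:18 = 10 h 25 min; less 60 min break → 9 h 25 min
Tue: 08:33–16:13 = 7 h 40 min; less 30 min break → 7 h 10 min
Wed: 11:30–21:47 = 10 h 17 min; less 30 min break → 9 h 47 min
Total: 9 h 25 min + 7 h 10 min + 9 h 47 min = 26 h 22 min.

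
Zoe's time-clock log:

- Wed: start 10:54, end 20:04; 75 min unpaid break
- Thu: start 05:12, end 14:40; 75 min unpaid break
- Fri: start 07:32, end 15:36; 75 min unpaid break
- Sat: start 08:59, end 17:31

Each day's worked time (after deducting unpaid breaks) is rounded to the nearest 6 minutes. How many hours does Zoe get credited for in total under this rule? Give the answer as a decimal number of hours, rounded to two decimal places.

Wed: 10:54–20:04 = 9 h 10 min − 75 min = 7 h 55 min → rounds to 7 h 54 min
Thu: 05:12–14:40 = 9 h 28 min − 75 min = 8 h 13 min → rounds to 8 h 12 min
Fri: 07:32–15:36 = 8 h 4 min − 75 min = 6 h 49 min → rounds to 6 h 48 min
Sat: 08:59–17:31 = 8 h 32 min → rounds to 8 h 30 min
Total credited: 31 h 24 min.

31.40 hours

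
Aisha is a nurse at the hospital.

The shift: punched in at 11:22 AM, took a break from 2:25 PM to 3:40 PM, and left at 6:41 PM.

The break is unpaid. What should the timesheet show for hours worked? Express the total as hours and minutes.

The shift: 11:22 AM–6:41 PM = 7 h 19 min; less 75 min break → 6 h 4 min

6 h 4 min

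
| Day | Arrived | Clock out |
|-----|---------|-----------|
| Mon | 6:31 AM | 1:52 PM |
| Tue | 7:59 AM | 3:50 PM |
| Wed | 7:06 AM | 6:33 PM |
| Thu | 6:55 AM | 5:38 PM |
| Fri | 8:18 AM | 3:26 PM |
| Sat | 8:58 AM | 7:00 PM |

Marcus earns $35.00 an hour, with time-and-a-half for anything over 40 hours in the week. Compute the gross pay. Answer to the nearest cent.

Mon: 6:31 AM–1:52 PM = 7 h 21 min
Tue: 7:59 AM–3:50 PM = 7 h 51 min
Wed: 7:06 AM–6:33 PM = 11 h 27 min
Thu: 6:55 AM–5:38 PM = 10 h 43 min
Fri: 8:18 AM–3:26 PM = 7 h 8 min
Sat: 8:58 AM–7:00 PM = 10 h 2 min
Total worked: 54 h 32 min = 3272 min.
Regular 40 h 0 min = 2400 min at $35.00/h; overtime 14 h 32 min = 872 min at $52.50/h.
Pay = (2400 × $35.00 + 872 × $52.50) ÷ 60 = $2163.00.

$2163.00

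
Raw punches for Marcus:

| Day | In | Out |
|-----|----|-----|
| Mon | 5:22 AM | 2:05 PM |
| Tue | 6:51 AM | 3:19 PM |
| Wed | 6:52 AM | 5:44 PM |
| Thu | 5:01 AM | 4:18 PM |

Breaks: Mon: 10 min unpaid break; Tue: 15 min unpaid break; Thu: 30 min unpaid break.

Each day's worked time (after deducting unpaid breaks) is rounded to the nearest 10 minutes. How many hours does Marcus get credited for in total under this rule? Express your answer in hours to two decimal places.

38.33 hours

Mon: 5:22 AM–2:05 PM = 8 h 43 min − 10 min = 8 h 33 min → rounds to 8 h 30 min
Tue: 6:51 AM–3:19 PM = 8 h 28 min − 15 min = 8 h 13 min → rounds to 8 h 10 min
Wed: 6:52 AM–5:44 PM = 10 h 52 min → rounds to 10 h 50 min
Thu: 5:01 AM–4:18 PM = 11 h 17 min − 30 min = 10 h 47 min → rounds to 10 h 50 min
Total credited: 38 h 20 min.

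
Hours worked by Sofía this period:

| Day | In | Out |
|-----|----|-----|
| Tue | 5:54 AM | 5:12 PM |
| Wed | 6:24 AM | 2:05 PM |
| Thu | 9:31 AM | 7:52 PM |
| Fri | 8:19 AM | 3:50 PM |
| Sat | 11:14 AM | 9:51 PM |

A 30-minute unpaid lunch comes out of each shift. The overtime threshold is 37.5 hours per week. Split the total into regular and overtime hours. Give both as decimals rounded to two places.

Regular 37.50 hours, overtime 7.47 hours

Tue: 5:54 AM–5:12 PM = 11 h 18 min; less 30 min break → 10 h 48 min
Wed: 6:24 AM–2:05 PM = 7 h 41 min; less 30 min break → 7 h 11 min
Thu: 9:31 AM–7:52 PM = 10 h 21 min; less 30 min break → 9 h 51 min
Fri: 8:19 AM–3:50 PM = 7 h 31 min; less 30 min break → 7 h 1 min
Sat: 11:14 AM–9:51 PM = 10 h 37 min; less 30 min break → 10 h 7 min
Total worked: 44 h 58 min = 44.97 h.
Threshold 37.5 h → overtime 7 h 28 min, regular 37 h 30 min.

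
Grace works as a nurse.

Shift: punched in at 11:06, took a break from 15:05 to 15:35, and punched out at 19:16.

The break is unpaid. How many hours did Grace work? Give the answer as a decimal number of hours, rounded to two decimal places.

Shift: 11:06–19:16 = 8 h 10 min; less 30 min break → 7 h 40 min

7.67 hours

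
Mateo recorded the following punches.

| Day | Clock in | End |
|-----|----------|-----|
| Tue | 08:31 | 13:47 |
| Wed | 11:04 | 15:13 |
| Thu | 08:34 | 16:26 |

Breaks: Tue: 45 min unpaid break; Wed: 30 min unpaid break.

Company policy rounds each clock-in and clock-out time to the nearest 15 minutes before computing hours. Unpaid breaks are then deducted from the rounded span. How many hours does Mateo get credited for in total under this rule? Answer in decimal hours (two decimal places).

16.25 hours

Tue: in 08:31→08:30, out 13:47→13:45; 5 h 15 min − 45 min = 4 h 30 min
Wed: in 11:04→11:00, out 15:13→15:15; 4 h 15 min − 30 min = 3 h 45 min
Thu: in 08:34→08:30, out 16:26→16:30; 8 h 0 min
Total credited: 16 h 15 min.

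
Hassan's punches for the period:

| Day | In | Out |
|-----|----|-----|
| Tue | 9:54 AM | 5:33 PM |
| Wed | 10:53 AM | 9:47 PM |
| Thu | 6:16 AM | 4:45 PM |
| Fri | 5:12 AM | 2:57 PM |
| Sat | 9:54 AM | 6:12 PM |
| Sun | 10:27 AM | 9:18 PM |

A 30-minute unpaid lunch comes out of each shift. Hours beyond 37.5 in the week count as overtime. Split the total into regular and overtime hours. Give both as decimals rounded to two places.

Regular 37.50 hours, overtime 17.43 hours

Tue: 9:54 AM–5:33 PM = 7 h 39 min; less 30 min break → 7 h 9 min
Wed: 10:53 AM–9:47 PM = 10 h 54 min; less 30 min break → 10 h 24 min
Thu: 6:16 AM–4:45 PM = 10 h 29 min; less 30 min break → 9 h 59 min
Fri: 5:12 AM–2:57 PM = 9 h 45 min; less 30 min break → 9 h 15 min
Sat: 9:54 AM–6:12 PM = 8 h 18 min; less 30 min break → 7 h 48 min
Sun: 10:27 AM–9:18 PM = 10 h 51 min; less 30 min break → 10 h 21 min
Total worked: 54 h 56 min = 54.93 h.
Threshold 37.5 h → overtime 17 h 26 min, regular 37 h 30 min.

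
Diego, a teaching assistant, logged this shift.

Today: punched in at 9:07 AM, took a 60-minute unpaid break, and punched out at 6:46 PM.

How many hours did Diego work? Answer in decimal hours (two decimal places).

Today: 9:07 AM–6:46 PM = 9 h 39 min; less 60 min break → 8 h 39 min

8.65 hours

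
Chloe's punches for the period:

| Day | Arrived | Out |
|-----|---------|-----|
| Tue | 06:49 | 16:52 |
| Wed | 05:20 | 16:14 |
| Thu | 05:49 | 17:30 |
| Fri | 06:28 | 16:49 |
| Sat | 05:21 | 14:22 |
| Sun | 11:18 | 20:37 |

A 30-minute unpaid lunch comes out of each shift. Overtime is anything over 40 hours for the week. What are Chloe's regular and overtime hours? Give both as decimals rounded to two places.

Tue: 06:49–16:52 = 10 h 3 min; less 30 min break → 9 h 33 min
Wed: 05:20–16:14 = 10 h 54 min; less 30 min break → 10 h 24 min
Thu: 05:49–17:30 = 11 h 41 min; less 30 min break → 11 h 11 min
Fri: 06:28–16:49 = 10 h 21 min; less 30 min break → 9 h 51 min
Sat: 05:21–14:22 = 9 h 1 min; less 30 min break → 8 h 31 min
Sun: 11:18–20:37 = 9 h 19 min; less 30 min break → 8 h 49 min
Total worked: 58 h 19 min = 58.32 h.
Threshold 40 h → overtime 18 h 19 min, regular 40 h 0 min.

Regular 40.00 hours, overtime 18.32 hours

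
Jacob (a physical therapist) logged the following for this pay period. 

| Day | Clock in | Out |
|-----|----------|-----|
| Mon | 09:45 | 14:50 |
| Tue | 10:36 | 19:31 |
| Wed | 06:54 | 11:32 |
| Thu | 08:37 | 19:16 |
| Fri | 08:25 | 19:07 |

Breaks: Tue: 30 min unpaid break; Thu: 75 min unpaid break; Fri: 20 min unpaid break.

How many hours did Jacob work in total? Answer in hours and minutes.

Mon: 09:45–14:50 = 5 h 5 min
Tue: 10:36–19:31 = 8 h 55 min; less 30 min break → 8 h 25 min
Wed: 06:54–11:32 = 4 h 38 min
Thu: 08:37–19:16 = 10 h 39 min; less 75 min break → 9 h 24 min
Fri: 08:25–19:07 = 10 h 42 min; less 20 min break → 10 h 22 min
Total: 5 h 5 min + 8 h 25 min + 4 h 38 min + 9 h 24 min + 10 h 22 min = 37 h 54 min.

37 h 54 min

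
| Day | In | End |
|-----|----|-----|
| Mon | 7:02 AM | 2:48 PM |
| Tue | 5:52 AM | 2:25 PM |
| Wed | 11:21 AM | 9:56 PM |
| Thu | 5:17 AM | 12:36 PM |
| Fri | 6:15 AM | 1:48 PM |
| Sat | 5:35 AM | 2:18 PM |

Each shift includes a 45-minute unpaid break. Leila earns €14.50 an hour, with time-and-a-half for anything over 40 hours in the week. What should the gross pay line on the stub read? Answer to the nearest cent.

€710.14

Mon: 7:02 AM–2:48 PM = 7 h 46 min; less 45 min break → 7 h 1 min
Tue: 5:52 AM–2:25 PM = 8 h 33 min; less 45 min break → 7 h 48 min
Wed: 11:21 AM–9:56 PM = 10 h 35 min; less 45 min break → 9 h 50 min
Thu: 5:17 AM–12:36 PM = 7 h 19 min; less 45 min break → 6 h 34 min
Fri: 6:15 AM–1:48 PM = 7 h 33 min; less 45 min break → 6 h 48 min
Sat: 5:35 AM–2:18 PM = 8 h 43 min; less 45 min break → 7 h 58 min
Total worked: 45 h 59 min = 2759 min.
Regular 40 h 0 min = 2400 min at €14.50/h; overtime 5 h 59 min = 359 min at €21.75/h.
Pay = (2400 × €14.50 + 359 × €21.75) ÷ 60 = €710.14.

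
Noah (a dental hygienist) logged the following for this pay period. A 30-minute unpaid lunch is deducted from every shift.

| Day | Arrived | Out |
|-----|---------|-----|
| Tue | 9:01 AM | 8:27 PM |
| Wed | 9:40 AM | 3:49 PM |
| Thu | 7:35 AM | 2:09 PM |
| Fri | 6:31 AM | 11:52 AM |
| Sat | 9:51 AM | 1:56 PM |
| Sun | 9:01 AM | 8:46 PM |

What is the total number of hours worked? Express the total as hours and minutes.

42 h 20 min

Tue: 9:01 AM–8:27 PM = 11 h 26 min; less 30 min break → 10 h 56 min
Wed: 9:40 AM–3:49 PM = 6 h 9 min; less 30 min break → 5 h 39 min
Thu: 7:35 AM–2:09 PM = 6 h 34 min; less 30 min break → 6 h 4 min
Fri: 6:31 AM–11:52 AM = 5 h 21 min; less 30 min break → 4 h 51 min
Sat: 9:51 AM–1:56 PM = 4 h 5 min; less 30 min break → 3 h 35 min
Sun: 9:01 AM–8:46 PM = 11 h 45 min; less 30 min break → 11 h 15 min
Total: 10 h 56 min + 5 h 39 min + 6 h 4 min + 4 h 51 min + 3 h 35 min + 11 h 15 min = 42 h 20 min.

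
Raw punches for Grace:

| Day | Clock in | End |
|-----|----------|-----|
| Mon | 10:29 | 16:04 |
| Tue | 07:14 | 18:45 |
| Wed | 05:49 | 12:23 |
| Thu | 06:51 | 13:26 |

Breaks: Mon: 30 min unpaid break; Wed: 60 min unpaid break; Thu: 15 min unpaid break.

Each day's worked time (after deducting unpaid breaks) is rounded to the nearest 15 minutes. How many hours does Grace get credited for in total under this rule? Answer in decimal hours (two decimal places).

28.25 hours

Mon: 10:29–16:04 = 5 h 35 min − 30 min = 5 h 5 min → rounds to 5 h 0 min
Tue: 07:14–18:45 = 11 h 31 min → rounds to 11 h 30 min
Wed: 05:49–12:23 = 6 h 34 min − 60 min = 5 h 34 min → rounds to 5 h 30 min
Thu: 06:51–13:26 = 6 h 35 min − 15 min = 6 h 20 min → rounds to 6 h 15 min
Total credited: 28 h 15 min.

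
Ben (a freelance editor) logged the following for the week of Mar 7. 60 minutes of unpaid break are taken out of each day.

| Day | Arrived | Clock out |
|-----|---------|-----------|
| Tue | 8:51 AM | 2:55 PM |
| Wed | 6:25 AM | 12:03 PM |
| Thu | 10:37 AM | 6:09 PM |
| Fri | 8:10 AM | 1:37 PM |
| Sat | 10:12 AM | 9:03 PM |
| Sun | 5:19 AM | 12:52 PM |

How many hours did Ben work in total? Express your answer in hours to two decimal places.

Tue: 8:51 AM–2:55 PM = 6 h 4 min; less 60 min break → 5 h 4 min
Wed: 6:25 AM–12:03 PM = 5 h 38 min; less 60 min break → 4 h 38 min
Thu: 10:37 AM–6:09 PM = 7 h 32 min; less 60 min break → 6 h 32 min
Fri: 8:10 AM–1:37 PM = 5 h 27 min; less 60 min break → 4 h 27 min
Sat: 10:12 AM–9:03 PM = 10 h 51 min; less 60 min break → 9 h 51 min
Sun: 5:19 AM–12:52 PM = 7 h 33 min; less 60 min break → 6 h 33 min
Total: 5 h 4 min + 4 h 38 min + 6 h 32 min + 4 h 27 min + 9 h 51 min + 6 h 33 min = 37 h 5 min.

37.08 hours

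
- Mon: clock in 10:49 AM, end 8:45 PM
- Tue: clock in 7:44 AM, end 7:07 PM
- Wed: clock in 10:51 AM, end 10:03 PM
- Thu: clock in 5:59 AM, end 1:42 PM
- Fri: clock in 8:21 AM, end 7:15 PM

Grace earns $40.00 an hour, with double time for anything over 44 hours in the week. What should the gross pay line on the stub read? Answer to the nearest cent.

$2330.67

Mon: 10:49 AM–8:45 PM = 9 h 56 min
Tue: 7:44 AM–7:07 PM = 11 h 23 min
Wed: 10:51 AM–10:03 PM = 11 h 12 min
Thu: 5:59 AM–1:42 PM = 7 h 43 min
Fri: 8:21 AM–7:15 PM = 10 h 54 min
Total worked: 51 h 8 min = 3068 min.
Regular 44 h 0 min = 2640 min at $40.00/h; overtime 7 h 8 min = 428 min at $80.00/h.
Pay = (2640 × $40.00 + 428 × $80.00) ÷ 60 = $2330.67.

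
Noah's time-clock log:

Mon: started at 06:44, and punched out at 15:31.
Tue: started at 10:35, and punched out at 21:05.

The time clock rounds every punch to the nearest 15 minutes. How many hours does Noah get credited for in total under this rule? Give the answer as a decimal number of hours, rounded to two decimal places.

Mon: in 06:44→06:45, out 15:31→15:30; 8 h 45 min
Tue: in 10:35→10:30, out 21:05→21:00; 10 h 30 min
Total credited: 19 h 15 min.

19.25 hours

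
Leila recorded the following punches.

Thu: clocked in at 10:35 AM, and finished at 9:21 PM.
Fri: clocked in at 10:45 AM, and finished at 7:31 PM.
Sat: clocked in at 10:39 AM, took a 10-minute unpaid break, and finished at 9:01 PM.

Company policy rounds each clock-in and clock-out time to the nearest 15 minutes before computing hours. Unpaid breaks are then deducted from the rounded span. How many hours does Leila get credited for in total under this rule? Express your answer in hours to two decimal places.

Thu: in 10:35 AM→10:30 AM, out 9:21 PM→9:15 PM; 10 h 45 min
Fri: in 10:45 AM→10:45 AM, out 7:31 PM→7:30 PM; 8 h 45 min
Sat: in 10:39 AM→10:45 AM, out 9:01 PM→9:00 PM; 10 h 15 min − 10 min = 10 h 5 min
Total credited: 29 h 35 min.

29.58 hours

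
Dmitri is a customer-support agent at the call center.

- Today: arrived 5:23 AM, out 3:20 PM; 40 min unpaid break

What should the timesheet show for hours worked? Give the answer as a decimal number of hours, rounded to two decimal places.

Today: 5:23 AM–3:20 PM = 9 h 57 min; less 40 min break → 9 h 17 min

9.28 hours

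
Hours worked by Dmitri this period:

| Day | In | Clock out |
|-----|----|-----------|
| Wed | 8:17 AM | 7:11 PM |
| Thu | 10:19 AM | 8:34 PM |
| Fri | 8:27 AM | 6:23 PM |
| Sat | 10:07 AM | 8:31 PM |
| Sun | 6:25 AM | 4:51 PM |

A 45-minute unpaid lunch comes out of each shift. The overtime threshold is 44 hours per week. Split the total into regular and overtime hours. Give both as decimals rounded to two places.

Wed: 8:17 AM–7:11 PM = 10 h 54 min; less 45 min break → 10 h 9 min
Thu: 10:19 AM–8:34 PM = 10 h 15 min; less 45 min break → 9 h 30 min
Fri: 8:27 AM–6:23 PM = 9 h 56 min; less 45 min break → 9 h 11 min
Sat: 10:07 AM–8:31 PM = 10 h 24 min; less 45 min break → 9 h 39 min
Sun: 6:25 AM–4:51 PM = 10 h 26 min; less 45 min break → 9 h 41 min
Total worked: 48 h 10 min = 48.17 h.
Threshold 44 h → overtime 4 h 10 min, regular 44 h 0 min.

Regular 44.00 hours, overtime 4.17 hours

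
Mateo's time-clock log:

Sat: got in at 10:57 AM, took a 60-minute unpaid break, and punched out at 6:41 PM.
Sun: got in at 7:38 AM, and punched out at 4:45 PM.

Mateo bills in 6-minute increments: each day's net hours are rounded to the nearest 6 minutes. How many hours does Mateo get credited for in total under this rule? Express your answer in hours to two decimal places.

Sat: 10:57 AM–6:41 PM = 7 h 44 min − 60 min = 6 h 44 min → rounds to 6 h 42 min
Sun: 7:38 AM–4:45 PM = 9 h 7 min → rounds to 9 h 6 min
Total credited: 15 h 48 min.

15.80 hours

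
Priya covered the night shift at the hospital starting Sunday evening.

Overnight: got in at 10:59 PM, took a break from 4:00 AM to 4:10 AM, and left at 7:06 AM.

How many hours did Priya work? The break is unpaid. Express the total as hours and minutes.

7 h 57 min

Overnight: 10:59 PM → midnight = 1 h 1 min; midnight → 7:06 AM = 7 h 6 min; span 8 h 7 min; less 10 min break → 7 h 57 min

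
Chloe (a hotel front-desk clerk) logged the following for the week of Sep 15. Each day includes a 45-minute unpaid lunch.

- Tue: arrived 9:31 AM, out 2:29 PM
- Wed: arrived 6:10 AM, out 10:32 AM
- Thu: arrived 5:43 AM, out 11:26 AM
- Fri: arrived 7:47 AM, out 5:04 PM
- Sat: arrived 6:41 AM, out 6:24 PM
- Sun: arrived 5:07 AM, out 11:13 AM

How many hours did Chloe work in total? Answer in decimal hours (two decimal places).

37.65 hours

Tue: 9:31 AM–2:29 PM = 4 h 58 min; less 45 min break → 4 h 13 min
Wed: 6:10 AM–10:32 AM = 4 h 22 min; less 45 min break → 3 h 37 min
Thu: 5:43 AM–11:26 AM = 5 h 43 min; less 45 min break → 4 h 58 min
Fri: 7:47 AM–5:04 PM = 9 h 17 min; less 45 min break → 8 h 32 min
Sat: 6:41 AM–6:24 PM = 11 h 43 min; less 45 min break → 10 h 58 min
Sun: 5:07 AM–11:13 AM = 6 h 6 min; less 45 min break → 5 h 21 min
Total: 4 h 13 min + 3 h 37 min + 4 h 58 min + 8 h 32 min + 10 h 58 min + 5 h 21 min = 37 h 39 min.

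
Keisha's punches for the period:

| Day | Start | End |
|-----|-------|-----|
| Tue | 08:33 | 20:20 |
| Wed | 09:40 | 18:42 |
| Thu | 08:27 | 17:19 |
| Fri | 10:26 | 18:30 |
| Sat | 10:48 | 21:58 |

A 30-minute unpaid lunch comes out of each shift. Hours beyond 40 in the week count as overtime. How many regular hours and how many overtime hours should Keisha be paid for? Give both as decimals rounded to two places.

Tue: 08:33–20:20 = 11 h 47 min; less 30 min break → 11 h 17 min
Wed: 09:40–18:42 = 9 h 2 min; less 30 min break → 8 h 32 min
Thu: 08:27–17:19 = 8 h 52 min; less 30 min break → 8 h 22 min
Fri: 10:26–18:30 = 8 h 4 min; less 30 min break → 7 h 34 min
Sat: 10:48–21:58 = 11 h 10 min; less 30 min break → 10 h 40 min
Total worked: 46 h 25 min = 46.42 h.
Threshold 40 h → overtime 6 h 25 min, regular 40 h 0 min.

Regular 40.00 hours, overtime 6.42 hours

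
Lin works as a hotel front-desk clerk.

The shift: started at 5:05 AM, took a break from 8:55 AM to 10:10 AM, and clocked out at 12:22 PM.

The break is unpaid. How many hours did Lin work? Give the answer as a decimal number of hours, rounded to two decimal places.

The shift: 5:05 AM–12:22 PM = 7 h 17 min; less 75 min break → 6 h 2 min

6.03 hours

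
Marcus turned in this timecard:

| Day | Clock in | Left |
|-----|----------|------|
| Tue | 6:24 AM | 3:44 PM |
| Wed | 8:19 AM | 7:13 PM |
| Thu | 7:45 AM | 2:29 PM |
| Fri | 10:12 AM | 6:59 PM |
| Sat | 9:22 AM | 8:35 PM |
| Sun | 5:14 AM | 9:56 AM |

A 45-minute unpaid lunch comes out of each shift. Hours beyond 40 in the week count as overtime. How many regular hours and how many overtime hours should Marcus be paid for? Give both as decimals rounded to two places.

Tue: 6:24 AM–3:44 PM = 9 h 20 min; less 45 min break → 8 h 35 min
Wed: 8:19 AM–7:13 PM = 10 h 54 min; less 45 min break → 10 h 9 min
Thu: 7:45 AM–2:29 PM = 6 h 44 min; less 45 min break → 5 h 59 min
Fri: 10:12 AM–6:59 PM = 8 h 47 min; less 45 min break → 8 h 2 min
Sat: 9:22 AM–8:35 PM = 11 h 13 min; less 45 min break → 10 h 28 min
Sun: 5:14 AM–9:56 AM = 4 h 42 min; less 45 min break → 3 h 57 min
Total worked: 47 h 10 min = 47.17 h.
Threshold 40 h → overtime 7 h 10 min, regular 40 h 0 min.

Regular 40.00 hours, overtime 7.17 hours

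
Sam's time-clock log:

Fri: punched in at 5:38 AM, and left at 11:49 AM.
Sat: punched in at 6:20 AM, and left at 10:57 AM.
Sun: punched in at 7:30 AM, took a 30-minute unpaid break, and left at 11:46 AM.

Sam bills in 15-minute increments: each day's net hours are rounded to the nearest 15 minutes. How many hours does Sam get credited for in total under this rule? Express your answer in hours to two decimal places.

14.50 hours

Fri: 5:38 AM–11:49 AM = 6 h 11 min → rounds to 6 h 15 min
Sat: 6:20 AM–10:57 AM = 4 h 37 min → rounds to 4 h 30 min
Sun: 7:30 AM–11:46 AM = 4 h 16 min − 30 min = 3 h 46 min → rounds to 3 h 45 min
Total credited: 14 h 30 min.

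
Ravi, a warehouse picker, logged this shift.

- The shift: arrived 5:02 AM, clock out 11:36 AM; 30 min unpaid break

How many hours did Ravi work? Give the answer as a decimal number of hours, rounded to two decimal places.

The shift: 5:02 AM–11:36 AM = 6 h 34 min; less 30 min break → 6 h 4 min

6.07 hours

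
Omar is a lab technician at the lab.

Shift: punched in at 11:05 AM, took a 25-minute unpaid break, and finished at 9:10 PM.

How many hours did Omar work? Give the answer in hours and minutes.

Shift: 11:05 AM–9:10 PM = 10 h 5 min; less 25 min break → 9 h 40 min

9 h 40 min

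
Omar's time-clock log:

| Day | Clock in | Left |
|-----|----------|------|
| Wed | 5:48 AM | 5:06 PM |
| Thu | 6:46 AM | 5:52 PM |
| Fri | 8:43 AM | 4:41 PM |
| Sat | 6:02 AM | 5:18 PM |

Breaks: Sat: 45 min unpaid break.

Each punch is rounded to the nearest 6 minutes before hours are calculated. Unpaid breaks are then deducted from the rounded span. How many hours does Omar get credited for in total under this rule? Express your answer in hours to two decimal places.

40.95 hours

Wed: in 5:48 AM→5:48 AM, out 5:06 PM→5:06 PM; 11 h 18 min
Thu: in 6:46 AM→6:48 AM, out 5:52 PM→5:54 PM; 11 h 6 min
Fri: in 8:43 AM→8:42 AM, out 4:41 PM→4:42 PM; 8 h 0 min
Sat: in 6:02 AM→6:00 AM, out 5:18 PM→5:18 PM; 11 h 18 min − 45 min = 10 h 33 min
Total credited: 40 h 57 min.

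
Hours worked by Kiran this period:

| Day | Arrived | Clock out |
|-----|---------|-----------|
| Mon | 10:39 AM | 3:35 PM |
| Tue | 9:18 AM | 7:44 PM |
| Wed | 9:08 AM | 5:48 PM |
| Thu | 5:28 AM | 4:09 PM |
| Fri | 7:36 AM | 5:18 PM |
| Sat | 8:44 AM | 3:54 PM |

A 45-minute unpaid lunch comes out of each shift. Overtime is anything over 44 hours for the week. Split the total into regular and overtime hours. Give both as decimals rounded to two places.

Mon: 10:39 AM–3:35 PM = 4 h 56 min; less 45 min break → 4 h 11 min
Tue: 9:18 AM–7:44 PM = 10 h 26 min; less 45 min break → 9 h 41 min
Wed: 9:08 AM–5:48 PM = 8 h 40 min; less 45 min break → 7 h 55 min
Thu: 5:28 AM–4:09 PM = 10 h 41 min; less 45 min break → 9 h 56 min
Fri: 7:36 AM–5:18 PM = 9 h 42 min; less 45 min break → 8 h 57 min
Sat: 8:44 AM–3:54 PM = 7 h 10 min; less 45 min break → 6 h 25 min
Total worked: 47 h 5 min = 47.08 h.
Threshold 44 h → overtime 3 h 5 min, regular 44 h 0 min.

Regular 44.00 hours, overtime 3.08 hours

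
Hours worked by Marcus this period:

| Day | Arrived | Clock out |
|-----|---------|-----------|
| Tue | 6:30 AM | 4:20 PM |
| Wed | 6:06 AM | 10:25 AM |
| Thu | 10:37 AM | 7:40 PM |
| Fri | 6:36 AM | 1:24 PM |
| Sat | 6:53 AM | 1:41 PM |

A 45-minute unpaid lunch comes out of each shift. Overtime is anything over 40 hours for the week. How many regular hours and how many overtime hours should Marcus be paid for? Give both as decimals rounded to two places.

Regular 33.05 hours, overtime 0.00 hours

Tue: 6:30 AM–4:20 PM = 9 h 50 min; less 45 min break → 9 h 5 min
Wed: 6:06 AM–10:25 AM = 4 h 19 min; less 45 min break → 3 h 34 min
Thu: 10:37 AM–7:40 PM = 9 h 3 min; less 45 min break → 8 h 18 min
Fri: 6:36 AM–1:24 PM = 6 h 48 min; less 45 min break → 6 h 3 min
Sat: 6:53 AM–1:41 PM = 6 h 48 min; less 45 min break → 6 h 3 min
Total worked: 33 h 3 min = 33.05 h.
Threshold 40 h → overtime 0 h 0 min, regular 33 h 3 min.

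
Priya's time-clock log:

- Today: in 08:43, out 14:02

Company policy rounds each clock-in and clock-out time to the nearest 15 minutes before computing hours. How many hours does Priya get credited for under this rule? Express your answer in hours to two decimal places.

5.25 hours

Today: in 08:43→08:45, out 14:02→14:00; 5 h 15 min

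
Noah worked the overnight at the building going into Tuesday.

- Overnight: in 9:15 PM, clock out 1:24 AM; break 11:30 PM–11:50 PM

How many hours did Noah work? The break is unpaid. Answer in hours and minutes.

3 h 49 min

Overnight: 9:15 PM → midnight = 2 h 45 min; midnight → 1:24 AM = 1 h 24 min; span 4 h 9 min; less 20 min break → 3 h 49 min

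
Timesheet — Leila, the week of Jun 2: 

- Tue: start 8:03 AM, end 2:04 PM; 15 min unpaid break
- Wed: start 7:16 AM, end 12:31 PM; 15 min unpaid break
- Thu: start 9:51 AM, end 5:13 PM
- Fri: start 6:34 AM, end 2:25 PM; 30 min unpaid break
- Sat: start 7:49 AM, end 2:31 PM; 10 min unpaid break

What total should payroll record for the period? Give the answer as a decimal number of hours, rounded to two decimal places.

Tue: 8:03 AM–2:04 PM = 6 h 1 min; less 15 min break → 5 h 46 min
Wed: 7:16 AM–12:31 PM = 5 h 15 min; less 15 min break → 5 h 0 min
Thu: 9:51 AM–5:13 PM = 7 h 22 min
Fri: 6:34 AM–2:25 PM = 7 h 51 min; less 30 min break → 7 h 21 min
Sat: 7:49 AM–2:31 PM = 6 h 42 min; less 10 min break → 6 h 32 min
Total: 5 h 46 min + 5 h 0 min + 7 h 22 min + 7 h 21 min + 6 h 32 min = 32 h 1 min.

32.02 hours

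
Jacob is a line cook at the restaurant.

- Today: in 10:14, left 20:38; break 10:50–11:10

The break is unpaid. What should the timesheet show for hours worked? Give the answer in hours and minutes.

10 h 4 min

Today: 10:14–20:38 = 10 h 24 min; less 20 min break → 10 h 4 min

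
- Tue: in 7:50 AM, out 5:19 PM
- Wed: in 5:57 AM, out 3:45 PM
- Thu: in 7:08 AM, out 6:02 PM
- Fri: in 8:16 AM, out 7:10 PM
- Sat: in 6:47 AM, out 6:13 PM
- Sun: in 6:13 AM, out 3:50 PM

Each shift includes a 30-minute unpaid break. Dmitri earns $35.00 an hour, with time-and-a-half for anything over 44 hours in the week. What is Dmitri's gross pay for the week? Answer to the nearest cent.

$2334.50

Tue: 7:50 AM–5:19 PM = 9 h 29 min; less 30 min break → 8 h 59 min
Wed: 5:57 AM–3:45 PM = 9 h 48 min; less 30 min break → 9 h 18 min
Thu: 7:08 AM–6:02 PM = 10 h 54 min; less 30 min break → 10 h 24 min
Fri: 8:16 AM–7:10 PM = 10 h 54 min; less 30 min break → 10 h 24 min
Sat: 6:47 AM–6:13 PM = 11 h 26 min; less 30 min break → 10 h 56 min
Sun: 6:13 AM–3:50 PM = 9 h 37 min; less 30 min break → 9 h 7 min
Total worked: 59 h 8 min = 3548 min.
Regular 44 h 0 min = 2640 min at $35.00/h; overtime 15 h 8 min = 908 min at $52.50/h.
Pay = (2640 × $35.00 + 908 × $52.50) ÷ 60 = $2334.50.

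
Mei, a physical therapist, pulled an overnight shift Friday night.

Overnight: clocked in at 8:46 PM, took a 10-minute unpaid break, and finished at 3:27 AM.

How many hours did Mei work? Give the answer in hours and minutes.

6 h 31 min

Overnight: 8:46 PM → midnight = 3 h 14 min; midnight → 3:27 AM = 3 h 27 min; span 6 h 41 min; less 10 min break → 6 h 31 min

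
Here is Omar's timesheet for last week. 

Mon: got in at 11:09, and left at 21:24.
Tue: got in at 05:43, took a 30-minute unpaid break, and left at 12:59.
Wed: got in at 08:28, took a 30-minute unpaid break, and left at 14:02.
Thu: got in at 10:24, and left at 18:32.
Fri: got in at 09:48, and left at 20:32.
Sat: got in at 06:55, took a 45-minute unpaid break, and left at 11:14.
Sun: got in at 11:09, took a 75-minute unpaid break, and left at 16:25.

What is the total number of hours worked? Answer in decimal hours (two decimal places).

Mon: 11:09–21:24 = 10 h 15 min
Tue: 05:43–12:59 = 7 h 16 min; less 30 min break → 6 h 46 min
Wed: 08:28–14:02 = 5 h 34 min; less 30 min break → 5 h 4 min
Thu: 10:24–18:32 = 8 h 8 min
Fri: 09:48–20:32 = 10 h 44 min
Sat: 06:55–11:14 = 4 h 19 min; less 45 min break → 3 h 34 min
Sun: 11:09–16:25 = 5 h 16 min; less 75 min break → 4 h 1 min
Total: 10 h 15 min + 6 h 46 min + 5 h 4 min + 8 h 8 min + 10 h 44 min + 3 h 34 min + 4 h 1 min = 48 h 32 min.

48.53 hours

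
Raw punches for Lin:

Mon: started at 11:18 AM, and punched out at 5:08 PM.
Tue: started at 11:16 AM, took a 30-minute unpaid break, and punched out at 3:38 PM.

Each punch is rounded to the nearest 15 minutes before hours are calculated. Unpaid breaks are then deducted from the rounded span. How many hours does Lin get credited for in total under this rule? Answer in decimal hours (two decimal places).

Mon: in 11:18 AM→11:15 AM, out 5:08 PM→5:15 PM; 6 h 0 min
Tue: in 11:16 AM→11:15 AM, out 3:38 PM→3:45 PM; 4 h 30 min − 30 min = 4 h 0 min
Total credited: 10 h 0 min.

10.00 hours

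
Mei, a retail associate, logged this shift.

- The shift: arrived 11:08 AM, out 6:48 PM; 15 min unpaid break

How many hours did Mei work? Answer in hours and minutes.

The shift: 11:08 AM–6:48 PM = 7 h 40 min; less 15 min break → 7 h 25 min

7 h 25 min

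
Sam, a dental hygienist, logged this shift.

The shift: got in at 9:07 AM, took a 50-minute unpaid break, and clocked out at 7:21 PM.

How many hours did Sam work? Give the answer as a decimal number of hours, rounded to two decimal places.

The shift: 9:07 AM–7:21 PM = 10 h 14 min; less 50 min break → 9 h 24 min

9.40 hours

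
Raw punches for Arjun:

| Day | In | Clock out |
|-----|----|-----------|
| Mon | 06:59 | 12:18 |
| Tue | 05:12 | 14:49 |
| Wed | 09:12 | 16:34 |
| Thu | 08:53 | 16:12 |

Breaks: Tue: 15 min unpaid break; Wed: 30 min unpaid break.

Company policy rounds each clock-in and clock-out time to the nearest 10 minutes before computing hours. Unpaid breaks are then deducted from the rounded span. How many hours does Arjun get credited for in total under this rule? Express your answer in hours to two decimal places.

28.92 hours

Mon: in 06:59→07:00, out 12:18→12:20; 5 h 20 min
Tue: in 05:12→05:10, out 14:49→14:50; 9 h 40 min − 15 min = 9 h 25 min
Wed: in 09:12→09:10, out 16:34→16:30; 7 h 20 min − 30 min = 6 h 50 min
Thu: in 08:53→08:50, out 16:12→16:10; 7 h 20 min
Total credited: 28 h 55 min.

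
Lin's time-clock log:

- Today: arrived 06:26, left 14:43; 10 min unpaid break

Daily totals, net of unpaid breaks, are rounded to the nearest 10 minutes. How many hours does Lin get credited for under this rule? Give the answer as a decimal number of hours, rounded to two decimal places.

8.17 hours

Today: 06:26–14:43 = 8 h 17 min − 10 min = 8 h 7 min → rounds to 8 h 10 min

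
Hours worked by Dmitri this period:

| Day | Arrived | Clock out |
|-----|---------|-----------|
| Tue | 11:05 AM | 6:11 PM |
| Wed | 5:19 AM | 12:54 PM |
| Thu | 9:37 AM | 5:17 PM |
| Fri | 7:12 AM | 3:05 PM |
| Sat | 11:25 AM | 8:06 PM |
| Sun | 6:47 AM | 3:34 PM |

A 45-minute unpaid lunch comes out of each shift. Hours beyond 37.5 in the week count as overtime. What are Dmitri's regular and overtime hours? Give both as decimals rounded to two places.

Tue: 11:05 AM–6:11 PM = 7 h 6 min; less 45 min break → 6 h 21 min
Wed: 5:19 AM–12:54 PM = 7 h 35 min; less 45 min break → 6 h 50 min
Thu: 9:37 AM–5:17 PM = 7 h 40 min; less 45 min break → 6 h 55 min
Fri: 7:12 AM–3:05 PM = 7 h 53 min; less 45 min break → 7 h 8 min
Sat: 11:25 AM–8:06 PM = 8 h 41 min; less 45 min break → 7 h 56 min
Sun: 6:47 AM–3:34 PM = 8 h 47 min; less 45 min break → 8 h 2 min
Total worked: 43 h 12 min = 43.20 h.
Threshold 37.5 h → overtime 5 h 42 min, regular 37 h 30 min.

Regular 37.50 hours, overtime 5.70 hours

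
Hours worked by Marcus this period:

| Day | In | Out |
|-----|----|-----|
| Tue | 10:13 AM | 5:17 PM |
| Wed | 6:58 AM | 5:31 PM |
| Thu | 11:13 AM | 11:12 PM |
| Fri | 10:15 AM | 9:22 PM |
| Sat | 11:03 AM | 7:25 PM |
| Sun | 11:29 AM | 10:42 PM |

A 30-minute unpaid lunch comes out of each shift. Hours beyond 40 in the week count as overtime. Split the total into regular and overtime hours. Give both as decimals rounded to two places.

Regular 40.00 hours, overtime 17.30 hours

Tue: 10:13 AM–5:17 PM = 7 h 4 min; less 30 min break → 6 h 34 min
Wed: 6:58 AM–5:31 PM = 10 h 33 min; less 30 min break → 10 h 3 min
Thu: 11:13 AM–11:12 PM = 11 h 59 min; less 30 min break → 11 h 29 min
Fri: 10:15 AM–9:22 PM = 11 h 7 min; less 30 min break → 10 h 37 min
Sat: 11:03 AM–7:25 PM = 8 h 22 min; less 30 min break → 7 h 52 min
Sun: 11:29 AM–10:42 PM = 11 h 13 min; less 30 min break → 10 h 43 min
Total worked: 57 h 18 min = 57.30 h.
Threshold 40 h → overtime 17 h 18 min, regular 40 h 0 min.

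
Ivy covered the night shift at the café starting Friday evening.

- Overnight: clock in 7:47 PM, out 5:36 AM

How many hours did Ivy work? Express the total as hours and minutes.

Overnight: 7:47 PM → midnight = 4 h 13 min; midnight → 5:36 AM = 5 h 36 min; span 9 h 49 min

9 h 49 min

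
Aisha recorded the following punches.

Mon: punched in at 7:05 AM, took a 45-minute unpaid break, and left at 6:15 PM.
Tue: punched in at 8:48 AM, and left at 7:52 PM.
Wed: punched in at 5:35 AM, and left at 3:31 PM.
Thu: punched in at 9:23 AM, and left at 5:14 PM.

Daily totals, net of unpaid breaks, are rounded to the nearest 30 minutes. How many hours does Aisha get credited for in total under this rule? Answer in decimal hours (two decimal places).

Mon: 7:05 AM–6:15 PM = 11 h 10 min − 45 min = 10 h 25 min → rounds to 10 h 30 min
Tue: 8:48 AM–7:52 PM = 11 h 4 min → rounds to 11 h 0 min
Wed: 5:35 AM–3:31 PM = 9 h 56 min → rounds to 10 h 0 min
Thu: 9:23 AM–5:14 PM = 7 h 51 min → rounds to 8 h 0 min
Total credited: 39 h 30 min.

39.50 hours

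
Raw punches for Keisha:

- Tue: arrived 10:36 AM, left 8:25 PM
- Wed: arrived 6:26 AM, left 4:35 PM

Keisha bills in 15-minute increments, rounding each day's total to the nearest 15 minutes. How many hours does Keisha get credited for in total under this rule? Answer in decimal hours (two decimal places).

Tue: 10:36 AM–8:25 PM = 9 h 49 min → rounds to 9 h 45 min
Wed: 6:26 AM–4:35 PM = 10 h 9 min → rounds to 10 h 15 min
Total credited: 20 h 0 min.

20.00 hours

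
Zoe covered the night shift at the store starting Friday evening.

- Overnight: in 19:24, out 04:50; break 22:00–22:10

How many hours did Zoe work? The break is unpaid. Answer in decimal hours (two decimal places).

9.27 hours

Overnight: 19:24 → midnight = 4 h 36 min; midnight → 04:50 = 4 h 50 min; span 9 h 26 min; less 10 min break → 9 h 16 min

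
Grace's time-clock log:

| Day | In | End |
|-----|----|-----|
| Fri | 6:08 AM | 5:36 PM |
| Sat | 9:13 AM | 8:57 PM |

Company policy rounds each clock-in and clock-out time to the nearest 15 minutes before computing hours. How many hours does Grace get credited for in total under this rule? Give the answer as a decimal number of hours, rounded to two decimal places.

Fri: in 6:08 AM→6:15 AM, out 5:36 PM→5:30 PM; 11 h 15 min
Sat: in 9:13 AM→9:15 AM, out 8:57 PM→9:00 PM; 11 h 45 min
Total credited: 23 h 0 min.

23.00 hours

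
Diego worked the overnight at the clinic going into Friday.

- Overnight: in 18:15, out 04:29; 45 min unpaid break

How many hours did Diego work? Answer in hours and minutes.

Overnight: 18:15 → midnight = 5 h 45 min; midnight → 04:29 = 4 h 29 min; span 10 h 14 min; less 45 min break → 9 h 29 min

9 h 29 min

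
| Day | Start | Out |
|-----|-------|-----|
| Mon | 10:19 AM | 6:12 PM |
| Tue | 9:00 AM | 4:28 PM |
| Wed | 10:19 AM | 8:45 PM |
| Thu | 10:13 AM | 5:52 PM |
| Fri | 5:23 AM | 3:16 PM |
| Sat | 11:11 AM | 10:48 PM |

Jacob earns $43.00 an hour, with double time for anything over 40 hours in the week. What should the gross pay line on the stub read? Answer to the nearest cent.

Mon: 10:19 AM–6:12 PM = 7 h 53 min
Tue: 9:00 AM–4:28 PM = 7 h 28 min
Wed: 10:19 AM–8:45 PM = 10 h 26 min
Thu: 10:13 AM–5:52 PM = 7 h 39 min
Fri: 5:23 AM–3:16 PM = 9 h 53 min
Sat: 11:11 AM–10:48 PM = 11 h 37 min
Total worked: 54 h 56 min = 3296 min.
Regular 40 h 0 min = 2400 min at $43.00/h; overtime 14 h 56 min = 896 min at $86.00/h.
Pay = (2400 × $43.00 + 896 × $86.00) ÷ 60 = $3004.27.

$3004.27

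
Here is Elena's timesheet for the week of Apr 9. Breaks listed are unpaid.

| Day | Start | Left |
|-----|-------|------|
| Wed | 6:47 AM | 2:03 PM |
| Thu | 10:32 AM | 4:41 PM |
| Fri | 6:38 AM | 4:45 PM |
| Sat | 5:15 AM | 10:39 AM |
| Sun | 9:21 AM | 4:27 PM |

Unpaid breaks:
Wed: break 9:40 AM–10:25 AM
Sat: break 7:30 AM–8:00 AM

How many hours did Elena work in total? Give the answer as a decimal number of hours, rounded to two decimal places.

Wed: 6:47 AM–2:03 PM = 7 h 16 min; less 45 min break → 6 h 31 min
Thu: 10:32 AM–4:41 PM = 6 h 9 min
Fri: 6:38 AM–4:45 PM = 10 h 7 min
Sat: 5:15 AM–10:39 AM = 5 h 24 min; less 30 min break → 4 h 54 min
Sun: 9:21 AM–4:27 PM = 7 h 6 min
Total: 6 h 31 min + 6 h 9 min + 10 h 7 min + 4 h 54 min + 7 h 6 min = 34 h 47 min.

34.78 hours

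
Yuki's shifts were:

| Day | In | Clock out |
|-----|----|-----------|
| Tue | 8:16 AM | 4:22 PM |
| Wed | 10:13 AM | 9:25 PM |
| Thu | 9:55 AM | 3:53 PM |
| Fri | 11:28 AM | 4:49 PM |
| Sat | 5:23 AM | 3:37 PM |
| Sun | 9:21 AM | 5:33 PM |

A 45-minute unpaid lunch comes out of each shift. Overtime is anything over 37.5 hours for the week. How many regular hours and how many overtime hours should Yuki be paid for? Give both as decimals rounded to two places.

Tue: 8:16 AM–4:22 PM = 8 h 6 min; less 45 min break → 7 h 21 min
Wed: 10:13 AM–9:25 PM = 11 h 12 min; less 45 min break → 10 h 27 min
Thu: 9:55 AM–3:53 PM = 5 h 58 min; less 45 min break → 5 h 13 min
Fri: 11:28 AM–4:49 PM = 5 h 21 min; less 45 min break → 4 h 36 min
Sat: 5:23 AM–3:37 PM = 10 h 14 min; less 45 min break → 9 h 29 min
Sun: 9:21 AM–5:33 PM = 8 h 12 min; less 45 min break → 7 h 27 min
Total worked: 44 h 33 min = 44.55 h.
Threshold 37.5 h → overtime 7 h 3 min, regular 37 h 30 min.

Regular 37.50 hours, overtime 7.05 hours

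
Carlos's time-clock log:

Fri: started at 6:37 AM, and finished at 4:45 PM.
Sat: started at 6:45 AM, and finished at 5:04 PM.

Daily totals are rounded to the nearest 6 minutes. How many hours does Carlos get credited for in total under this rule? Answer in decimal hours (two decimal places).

Fri: 6:37 AM–4:45 PM = 10 h 8 min → rounds to 10 h 6 min
Sat: 6:45 AM–5:04 PM = 10 h 19 min → rounds to 10 h 18 min
Total credited: 20 h 24 min.

20.40 hours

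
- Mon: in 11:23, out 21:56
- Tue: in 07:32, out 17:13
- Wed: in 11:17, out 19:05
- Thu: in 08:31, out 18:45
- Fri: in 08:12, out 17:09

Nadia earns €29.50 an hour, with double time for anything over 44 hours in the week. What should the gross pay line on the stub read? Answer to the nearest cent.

€1487.78

Mon: 11:23–21:56 = 10 h 33 min
Tue: 07:32–17:13 = 9 h 41 min
Wed: 11:17–19:05 = 7 h 48 min
Thu: 08:31–18:45 = 10 h 14 min
Fri: 08:12–17:09 = 8 h 57 min
Total worked: 47 h 13 min = 2833 min.
Regular 44 h 0 min = 2640 min at €29.50/h; overtime 3 h 13 min = 193 min at €59.00/h.
Pay = (2640 × €29.50 + 193 × €59.00) ÷ 60 = €1487.78.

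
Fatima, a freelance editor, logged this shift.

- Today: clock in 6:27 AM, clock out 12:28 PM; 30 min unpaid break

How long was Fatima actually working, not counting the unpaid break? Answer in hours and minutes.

5 h 31 min

Today: 6:27 AM–12:28 PM = 6 h 1 min; less 30 min break → 5 h 31 min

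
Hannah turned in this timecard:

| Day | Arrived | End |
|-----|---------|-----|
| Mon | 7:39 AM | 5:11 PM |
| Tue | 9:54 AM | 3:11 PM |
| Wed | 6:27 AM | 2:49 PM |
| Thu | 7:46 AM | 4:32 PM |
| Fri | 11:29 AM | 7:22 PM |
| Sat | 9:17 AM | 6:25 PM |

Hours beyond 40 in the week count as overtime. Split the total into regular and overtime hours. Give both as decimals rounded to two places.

Mon: 7:39 AM–5:11 PM = 9 h 32 min
Tue: 9:54 AM–3:11 PM = 5 h 17 min
Wed: 6:27 AM–2:49 PM = 8 h 22 min
Thu: 7:46 AM–4:32 PM = 8 h 46 min
Fri: 11:29 AM–7:22 PM = 7 h 53 min
Sat: 9:17 AM–6:25 PM = 9 h 8 min
Total worked: 48 h 58 min = 48.97 h.
Threshold 40 h → overtime 8 h 58 min, regular 40 h 0 min.

Regular 40.00 hours, overtime 8.97 hours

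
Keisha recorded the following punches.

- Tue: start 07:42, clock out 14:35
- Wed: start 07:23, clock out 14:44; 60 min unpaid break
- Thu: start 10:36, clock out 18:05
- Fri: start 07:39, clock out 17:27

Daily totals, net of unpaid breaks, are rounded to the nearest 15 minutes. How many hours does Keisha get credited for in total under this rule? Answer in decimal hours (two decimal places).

Tue: 07:42–14:35 = 6 h 53 min → rounds to 7 h 0 min
Wed: 07:23–14:44 = 7 h 21 min − 60 min = 6 h 21 min → rounds to 6 h 15 min
Thu: 10:36–18:05 = 7 h 29 min → rounds to 7 h 30 min
Fri: 07:39–17:27 = 9 h 48 min → rounds to 9 h 45 min
Total credited: 30 h 30 min.

30.50 hours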